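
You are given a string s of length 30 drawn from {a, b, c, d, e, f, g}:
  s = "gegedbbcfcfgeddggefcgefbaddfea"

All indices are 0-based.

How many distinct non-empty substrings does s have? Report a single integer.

rank | idx | suffix
   0 |  29 | a
   1 |  24 | addfea
   2 |  23 | baddfea
   3 |   5 | bbcfcfgeddggefcgefbaddfea
   4 |   6 | bcfcfgeddggefcgefbaddfea
   5 |   7 | cfcfgeddggefcgefbaddfea
   6 |   9 | cfgeddggefcgefbaddfea
   7 |  19 | cgefbaddfea
   8 |   4 | dbbcfcfgeddggefcgefbaddfea
   9 |  25 | ddfea
  10 |  13 | ddggefcgefbaddfea
  11 |  26 | dfea
  12 |  14 | dggefcgefbaddfea
  13 |  28 | ea
  14 |   3 | edbbcfcfgeddggefcgefbaddfea
  15 |  12 | eddggefcgefbaddfea
  16 |  21 | efbaddfea
  17 |  17 | efcgefbaddfea
  18 |   1 | egedbbcfcfgeddggefcgefbaddfea
  19 |  22 | fbaddfea
  20 |   8 | fcfgeddggefcgefbaddfea
  21 |  18 | fcgefbaddfea
  22 |  27 | fea
  23 |  10 | fgeddggefcgefbaddfea
  24 |   2 | gedbbcfcfgeddggefcgefbaddfea
  25 |  11 | geddggefcgefbaddfea
  26 |  20 | gefbaddfea
  27 |  16 | gefcgefbaddfea
  28 |   0 | gegedbbcfcfgeddggefcgefbaddfea
  29 |  15 | ggefcgefbaddfea

SA = [29, 24, 23, 5, 6, 7, 9, 19, 4, 25, 13, 26, 14, 28, 3, 12, 21, 17, 1, 22, 8, 18, 27, 10, 2, 11, 20, 16, 0, 15]
rank  pair      lcp
   1  s[29:],s[24:]  1  'a'
   2  s[24:],s[23:]  0  ''
   3  s[23:],s[5:]  1  'b'
   4  s[5:],s[6:]  1  'b'
   5  s[6:],s[7:]  0  ''
   6  s[7:],s[9:]  2  'cf'
   7  s[9:],s[19:]  1  'c'
   8  s[19:],s[4:]  0  ''
   9  s[4:],s[25:]  1  'd'
  10  s[25:],s[13:]  2  'dd'
  11  s[13:],s[26:]  1  'd'
  12  s[26:],s[14:]  1  'd'
  13  s[14:],s[28:]  0  ''
  14  s[28:],s[3:]  1  'e'
  15  s[3:],s[12:]  2  'ed'
  16  s[12:],s[21:]  1  'e'
  17  s[21:],s[17:]  2  'ef'
  18  s[17:],s[1:]  1  'e'
  19  s[1:],s[22:]  0  ''
  20  s[22:],s[8:]  1  'f'
  21  s[8:],s[18:]  2  'fc'
  22  s[18:],s[27:]  1  'f'
  23  s[27:],s[10:]  1  'f'
  24  s[10:],s[2:]  0  ''
  25  s[2:],s[11:]  3  'ged'
  26  s[11:],s[20:]  2  'ge'
  27  s[20:],s[16:]  3  'gef'
  28  s[16:],s[0:]  2  'ge'
  29  s[0:],s[15:]  1  'g'

n(n+1)/2 = 30·31/2 = 465
Σ LCP = 0 + 1 + 0 + 1 + 1 + 0 + 2 + 1 + 0 + 1 + 2 + 1 + 1 + 0 + 1 + 2 + 1 + 2 + 1 + 0 + 1 + 2 + 1 + 1 + 0 + 3 + 2 + 3 + 2 + 1 = 34
distinct = 465 − 34 = 431

431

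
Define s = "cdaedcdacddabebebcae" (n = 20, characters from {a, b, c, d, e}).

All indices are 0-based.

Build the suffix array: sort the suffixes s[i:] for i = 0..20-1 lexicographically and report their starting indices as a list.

rank→(start, suffix):
  0 → (11, 'abebebcae')
  1 → (7, 'acddabebebcae')
  2 → (18, 'ae')
  3 → (2, 'aedcdacddabebebcae')
  4 → (16, 'bcae')
  5 → (14, 'bebcae')
  6 → (12, 'bebebcae')
  7 → (17, 'cae')
  8 → (5, 'cdacddabebebcae')
  9 → (0, 'cdaedcdacddabebebcae')
  10 → (8, 'cddabebebcae')
  11 → (10, 'dabebebcae')
  12 → (6, 'dacddabebebcae')
  13 → (1, 'daedcdacddabebebcae')
  14 → (4, 'dcdacddabebebcae')
  15 → (9, 'ddabebebcae')
  16 → (19, 'e')
  17 → (15, 'ebcae')
  18 → (13, 'ebebcae')
  19 → (3, 'edcdacddabebebcae')

[11, 7, 18, 2, 16, 14, 12, 17, 5, 0, 8, 10, 6, 1, 4, 9, 19, 15, 13, 3]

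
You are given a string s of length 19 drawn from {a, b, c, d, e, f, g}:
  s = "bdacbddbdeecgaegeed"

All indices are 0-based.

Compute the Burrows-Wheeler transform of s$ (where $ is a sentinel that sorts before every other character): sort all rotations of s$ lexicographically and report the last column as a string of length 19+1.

ddg$cdaeebdbbeedgace

rank  rotation              last
    0  $bdacbddbdeecgaegeed  d
    1  acbddbdeecgaegeed$bd  d
    2  aegeed$bdacbddbdeecg  g
    3  bdacbddbdeecgaegeed$  $
    4  bddbdeecgaegeed$bdac  c
    5  bdeecgaegeed$bdacbdd  d
    6  cbddbdeecgaegeed$bda  a
    7  cgaegeed$bdacbddbdee  e
    8  d$bdacbddbdeecgaegee  e
    9  dacbddbdeecgaegeed$b  b
   10  dbdeecgaegeed$bdacbd  d
   11  ddbdeecgaegeed$bdacb  b
   12  deecgaegeed$bdacbddb  b
   13  ecgaegeed$bdacbddbde  e
   14  ed$bdacbddbdeecgaege  e
   15  eecgaegeed$bdacbddbd  d
   16  eed$bdacbddbdeecgaeg  g
   17  egeed$bdacbddbdeecga  a
   18  gaegeed$bdacbddbdeec  c
   19  geed$bdacbddbdeecgae  e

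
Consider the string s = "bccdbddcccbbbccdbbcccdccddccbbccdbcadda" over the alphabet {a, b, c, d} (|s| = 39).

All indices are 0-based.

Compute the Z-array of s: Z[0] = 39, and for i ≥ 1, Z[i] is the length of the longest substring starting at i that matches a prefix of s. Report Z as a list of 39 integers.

Z[0]=39
i=1: outside box; Z[1]=0
i=2: outside box; Z[2]=0
i=3: outside box; Z[3]=0
i=4: outside box; Z[4]=1 scan→box=[4,5)
i=5: outside box; Z[5]=0
i=6: outside box; Z[6]=0
i=7: outside box; Z[7]=0
i=8: outside box; Z[8]=0
i=9: outside box; Z[9]=0
i=10: outside box; Z[10]=1 scan→box=[10,11)
i=11: outside box; Z[11]=1 scan→box=[11,12)
i=12: outside box; Z[12]=5 scan→box=[12,17)
i=13: min(r-i=4, Z[1]=0)=0; Z[13]=0
i=14: min(r-i=3, Z[2]=0)=0; Z[14]=0
i=15: min(r-i=2, Z[3]=0)=0; Z[15]=0
i=16: min(r-i=1, Z[4]=1)=1; Z[16]=1
i=17: outside box; Z[17]=3 scan→box=[17,20)
i=18: min(r-i=2, Z[1]=0)=0; Z[18]=0
i=19: min(r-i=1, Z[2]=0)=0; Z[19]=0
i=20: outside box; Z[20]=0
i=21: outside box; Z[21]=0
i=22: outside box; Z[22]=0
i=23: outside box; Z[23]=0
i=24: outside box; Z[24]=0
i=25: outside box; Z[25]=0
i=26: outside box; Z[26]=0
i=27: outside box; Z[27]=0
i=28: outside box; Z[28]=1 scan→box=[28,29)
i=29: outside box; Z[29]=5 scan→box=[29,34)
i=30: min(r-i=4, Z[1]=0)=0; Z[30]=0
i=31: min(r-i=3, Z[2]=0)=0; Z[31]=0
i=32: min(r-i=2, Z[3]=0)=0; Z[32]=0
i=33: min(r-i=1, Z[4]=1)=1; Z[33]=2 scan→box=[33,35)
i=34: min(r-i=1, Z[1]=0)=0; Z[34]=0
i=35: outside box; Z[35]=0
i=36: outside box; Z[36]=0
i=37: outside box; Z[37]=0
i=38: outside box; Z[38]=0

[39, 0, 0, 0, 1, 0, 0, 0, 0, 0, 1, 1, 5, 0, 0, 0, 1, 3, 0, 0, 0, 0, 0, 0, 0, 0, 0, 0, 1, 5, 0, 0, 0, 2, 0, 0, 0, 0, 0]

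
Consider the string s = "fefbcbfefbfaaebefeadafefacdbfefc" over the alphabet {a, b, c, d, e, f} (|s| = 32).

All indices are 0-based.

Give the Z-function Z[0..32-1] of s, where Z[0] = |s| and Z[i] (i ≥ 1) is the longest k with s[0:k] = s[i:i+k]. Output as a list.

[32, 0, 1, 0, 0, 0, 4, 0, 1, 0, 1, 0, 0, 0, 0, 0, 2, 0, 0, 0, 0, 3, 0, 1, 0, 0, 0, 0, 3, 0, 1, 0]

Z[0]=32
i=1: outside box; Z[1]=0
i=2: outside box; Z[2]=1 grow→box=[2,3)
i=3: outside box; Z[3]=0
i=4: outside box; Z[4]=0
i=5: outside box; Z[5]=0
i=6: outside box; Z[6]=4 grow→box=[6,10)
i=7: min(r-i=3, Z[1]=0)=0; Z[7]=0
i=8: min(r-i=2, Z[2]=1)=1; Z[8]=1
i=9: min(r-i=1, Z[3]=0)=0; Z[9]=0
i=10: outside box; Z[10]=1 grow→box=[10,11)
i=11: outside box; Z[11]=0
i=12: outside box; Z[12]=0
i=13: outside box; Z[13]=0
i=14: outside box; Z[14]=0
i=15: outside box; Z[15]=0
i=16: outside box; Z[16]=2 grow→box=[16,18)
i=17: min(r-i=1, Z[1]=0)=0; Z[17]=0
i=18: outside box; Z[18]=0
i=19: outside box; Z[19]=0
i=20: outside box; Z[20]=0
i=21: outside box; Z[21]=3 grow→box=[21,24)
i=22: min(r-i=2, Z[1]=0)=0; Z[22]=0
i=23: min(r-i=1, Z[2]=1)=1; Z[23]=1
i=24: outside box; Z[24]=0
i=25: outside box; Z[25]=0
i=26: outside box; Z[26]=0
i=27: outside box; Z[27]=0
i=28: outside box; Z[28]=3 grow→box=[28,31)
i=29: min(r-i=2, Z[1]=0)=0; Z[29]=0
i=30: min(r-i=1, Z[2]=1)=1; Z[30]=1
i=31: outside box; Z[31]=0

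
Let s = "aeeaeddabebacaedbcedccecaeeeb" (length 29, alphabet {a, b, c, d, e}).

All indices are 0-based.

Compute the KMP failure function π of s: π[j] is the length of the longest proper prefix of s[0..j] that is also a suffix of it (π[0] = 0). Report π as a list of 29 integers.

[0, 0, 0, 1, 2, 0, 0, 1, 0, 0, 0, 1, 0, 1, 2, 0, 0, 0, 0, 0, 0, 0, 0, 0, 1, 2, 3, 0, 0]

π[0] = 0
j=1 s[j]='e': π[1]=0 (border '')
j=2 s[j]='e': π[2]=0 (border '')
j=3 s[j]='a': π[3]=1 (border 'a')
j=4 s[j]='e': π[4]=2 (border 'ae')
j=5 s[j]='d': k: 2→0; π[5]=0 (border '')
j=6 s[j]='d': π[6]=0 (border '')
j=7 s[j]='a': π[7]=1 (border 'a')
j=8 s[j]='b': k: 1→0; π[8]=0 (border '')
j=9 s[j]='e': π[9]=0 (border '')
j=10 s[j]='b': π[10]=0 (border '')
j=11 s[j]='a': π[11]=1 (border 'a')
j=12 s[j]='c': k: 1→0; π[12]=0 (border '')
j=13 s[j]='a': π[13]=1 (border 'a')
j=14 s[j]='e': π[14]=2 (border 'ae')
j=15 s[j]='d': k: 2→0; π[15]=0 (border '')
j=16 s[j]='b': π[16]=0 (border '')
j=17 s[j]='c': π[17]=0 (border '')
j=18 s[j]='e': π[18]=0 (border '')
j=19 s[j]='d': π[19]=0 (border '')
j=20 s[j]='c': π[20]=0 (border '')
j=21 s[j]='c': π[21]=0 (border '')
j=22 s[j]='e': π[22]=0 (border '')
j=23 s[j]='c': π[23]=0 (border '')
j=24 s[j]='a': π[24]=1 (border 'a')
j=25 s[j]='e': π[25]=2 (border 'ae')
j=26 s[j]='e': π[26]=3 (border 'aee')
j=27 s[j]='e': k: 3→0; π[27]=0 (border '')
j=28 s[j]='b': π[28]=0 (border '')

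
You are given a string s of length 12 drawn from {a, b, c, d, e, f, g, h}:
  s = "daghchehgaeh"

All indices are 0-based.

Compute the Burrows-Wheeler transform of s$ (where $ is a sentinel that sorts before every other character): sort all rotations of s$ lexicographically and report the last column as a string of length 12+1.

hgdh$ahhaegce

rank  rotation       last
    0  $daghchehgaeh  h
    1  aeh$daghchehg  g
    2  aghchehgaeh$d  d
    3  chehgaeh$dagh  h
    4  daghchehgaeh$  $
    5  eh$daghchehga  a
    6  ehgaeh$daghch  h
    7  gaeh$daghcheh  h
    8  ghchehgaeh$da  a
    9  h$daghchehgae  e
   10  hchehgaeh$dag  g
   11  hehgaeh$daghc  c
   12  hgaeh$daghche  e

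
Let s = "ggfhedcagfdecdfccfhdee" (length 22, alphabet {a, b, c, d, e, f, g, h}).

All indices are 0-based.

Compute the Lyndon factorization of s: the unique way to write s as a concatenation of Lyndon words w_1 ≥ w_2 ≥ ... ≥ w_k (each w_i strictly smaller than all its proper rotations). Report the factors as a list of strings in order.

emit factor 1: 'g' (i=0, period=1)
emit factor 2: 'g' (i=1, period=1)
emit factor 3: 'fh' (i=2, period=2)
emit factor 4: 'e' (i=4, period=1)
emit factor 5: 'd' (i=5, period=1)
emit factor 6: 'c' (i=6, period=1)
emit factor 7: 'agfdecdfccfhdee' (i=7, period=15)

["g", "g", "fh", "e", "d", "c", "agfdecdfccfhdee"]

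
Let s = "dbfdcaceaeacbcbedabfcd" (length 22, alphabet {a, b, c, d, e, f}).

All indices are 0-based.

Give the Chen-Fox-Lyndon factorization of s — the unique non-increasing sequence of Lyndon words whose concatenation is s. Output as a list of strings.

["d", "bfdc", "aceae", "acbcbed", "abfcd"]

emit factor 1: 'd' (i=0, period=1)
emit factor 2: 'bfdc' (i=1, period=4)
emit factor 3: 'aceae' (i=5, period=5)
emit factor 4: 'acbcbed' (i=10, period=7)
emit factor 5: 'abfcd' (i=17, period=5)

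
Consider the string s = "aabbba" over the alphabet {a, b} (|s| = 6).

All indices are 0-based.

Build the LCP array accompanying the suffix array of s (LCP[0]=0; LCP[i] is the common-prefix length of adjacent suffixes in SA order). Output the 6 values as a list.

rank→(start, suffix):
  0 → (5, 'a')
  1 → (0, 'aabbba')
  2 → (1, 'abbba')
  3 → (4, 'ba')
  4 → (3, 'bba')
  5 → (2, 'bbba')

SA = [5, 0, 1, 4, 3, 2]
[i] adj suffixes → lcp
  [1] 5/0 → 1 ('a')
  [2] 0/1 → 1 ('a')
  [3] 1/4 → 0 ('')
  [4] 4/3 → 1 ('b')
  [5] 3/2 → 2 ('bb')

[0, 1, 1, 0, 1, 2]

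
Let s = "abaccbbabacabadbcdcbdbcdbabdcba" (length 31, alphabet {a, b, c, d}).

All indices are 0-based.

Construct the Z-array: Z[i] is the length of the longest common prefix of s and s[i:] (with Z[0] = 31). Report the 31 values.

[31, 0, 1, 0, 0, 0, 0, 4, 0, 1, 0, 3, 0, 1, 0, 0, 0, 0, 0, 0, 0, 0, 0, 0, 0, 2, 0, 0, 0, 0, 1]

Z[0]=31
i=1: fresh scan; Z[1]=0
i=2: fresh scan; Z[2]=1 grow→box=[2,3)
i=3: fresh scan; Z[3]=0
i=4: fresh scan; Z[4]=0
i=5: fresh scan; Z[5]=0
i=6: fresh scan; Z[6]=0
i=7: fresh scan; Z[7]=4 grow→box=[7,11)
i=8: min(r-i=3, Z[1]=0)=0; Z[8]=0
i=9: min(r-i=2, Z[2]=1)=1; Z[9]=1
i=10: min(r-i=1, Z[3]=0)=0; Z[10]=0
i=11: fresh scan; Z[11]=3 grow→box=[11,14)
i=12: min(r-i=2, Z[1]=0)=0; Z[12]=0
i=13: min(r-i=1, Z[2]=1)=1; Z[13]=1
i=14: fresh scan; Z[14]=0
i=15: fresh scan; Z[15]=0
i=16: fresh scan; Z[16]=0
i=17: fresh scan; Z[17]=0
i=18: fresh scan; Z[18]=0
i=19: fresh scan; Z[19]=0
i=20: fresh scan; Z[20]=0
i=21: fresh scan; Z[21]=0
i=22: fresh scan; Z[22]=0
i=23: fresh scan; Z[23]=0
i=24: fresh scan; Z[24]=0
i=25: fresh scan; Z[25]=2 grow→box=[25,27)
i=26: min(r-i=1, Z[1]=0)=0; Z[26]=0
i=27: fresh scan; Z[27]=0
i=28: fresh scan; Z[28]=0
i=29: fresh scan; Z[29]=0
i=30: fresh scan; Z[30]=1 grow→box=[30,31)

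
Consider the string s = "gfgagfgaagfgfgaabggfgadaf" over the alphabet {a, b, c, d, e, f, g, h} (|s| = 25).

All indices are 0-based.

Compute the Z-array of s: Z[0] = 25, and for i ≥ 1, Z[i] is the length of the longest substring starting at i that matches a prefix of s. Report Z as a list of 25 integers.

Z[0]=25
i=1: fresh scan; Z[1]=0
i=2: fresh scan; Z[2]=1 grow→box=[2,3)
i=3: fresh scan; Z[3]=0
i=4: fresh scan; Z[4]=4 grow→box=[4,8)
i=5: min(r-i=3, Z[1]=0)=0; Z[5]=0
i=6: min(r-i=2, Z[2]=1)=1; Z[6]=1
i=7: min(r-i=1, Z[3]=0)=0; Z[7]=0
i=8: fresh scan; Z[8]=0
i=9: fresh scan; Z[9]=3 grow→box=[9,12)
i=10: min(r-i=2, Z[1]=0)=0; Z[10]=0
i=11: min(r-i=1, Z[2]=1)=1; Z[11]=4 grow→box=[11,15)
i=12: min(r-i=3, Z[1]=0)=0; Z[12]=0
i=13: min(r-i=2, Z[2]=1)=1; Z[13]=1
i=14: min(r-i=1, Z[3]=0)=0; Z[14]=0
i=15: fresh scan; Z[15]=0
i=16: fresh scan; Z[16]=0
i=17: fresh scan; Z[17]=1 grow→box=[17,18)
i=18: fresh scan; Z[18]=4 grow→box=[18,22)
i=19: min(r-i=3, Z[1]=0)=0; Z[19]=0
i=20: min(r-i=2, Z[2]=1)=1; Z[20]=1
i=21: min(r-i=1, Z[3]=0)=0; Z[21]=0
i=22: fresh scan; Z[22]=0
i=23: fresh scan; Z[23]=0
i=24: fresh scan; Z[24]=0

[25, 0, 1, 0, 4, 0, 1, 0, 0, 3, 0, 4, 0, 1, 0, 0, 0, 1, 4, 0, 1, 0, 0, 0, 0]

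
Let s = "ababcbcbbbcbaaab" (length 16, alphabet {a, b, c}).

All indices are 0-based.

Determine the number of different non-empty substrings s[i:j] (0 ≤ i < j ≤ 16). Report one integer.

rank→(start, suffix):
  0 → (12, 'aaab')
  1 → (13, 'aab')
  2 → (14, 'ab')
  3 → (0, 'ababcbcbbbcbaaab')
  4 → (2, 'abcbcbbbcbaaab')
  5 → (15, 'b')
  6 → (11, 'baaab')
  7 → (1, 'babcbcbbbcbaaab')
  8 → (7, 'bbbcbaaab')
  9 → (8, 'bbcbaaab')
  10 → (9, 'bcbaaab')
  11 → (5, 'bcbbbcbaaab')
  12 → (3, 'bcbcbbbcbaaab')
  13 → (10, 'cbaaab')
  14 → (6, 'cbbbcbaaab')
  15 → (4, 'cbcbbbcbaaab')

SA = [12, 13, 14, 0, 2, 15, 11, 1, 7, 8, 9, 5, 3, 10, 6, 4]
i: (SA[i-1],SA[i]) lcp shared
  1: (12,13) 2 'aa'
  2: (13,14) 1 'a'
  3: (14,0) 2 'ab'
  4: (0,2) 2 'ab'
  5: (2,15) 0 ''
  6: (15,11) 1 'b'
  7: (11,1) 2 'ba'
  8: (1,7) 1 'b'
  9: (7,8) 2 'bb'
  10: (8,9) 1 'b'
  11: (9,5) 3 'bcb'
  12: (5,3) 3 'bcb'
  13: (3,10) 0 ''
  14: (10,6) 2 'cb'
  15: (6,4) 2 'cb'

n(n+1)/2 = 16·17/2 = 136
Σ LCP = 0 + 2 + 1 + 2 + 2 + 0 + 1 + 2 + 1 + 2 + 1 + 3 + 3 + 0 + 2 + 2 = 24
distinct = 136 − 24 = 112

112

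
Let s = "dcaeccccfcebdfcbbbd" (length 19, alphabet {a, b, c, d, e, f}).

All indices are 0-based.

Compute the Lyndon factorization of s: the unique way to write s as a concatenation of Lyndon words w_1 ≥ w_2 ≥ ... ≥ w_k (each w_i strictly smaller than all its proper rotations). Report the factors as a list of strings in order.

emit factor 1: 'd' (i=0, period=1)
emit factor 2: 'c' (i=1, period=1)
emit factor 3: 'aeccccfcebdfcbbbd' (i=2, period=17)

["d", "c", "aeccccfcebdfcbbbd"]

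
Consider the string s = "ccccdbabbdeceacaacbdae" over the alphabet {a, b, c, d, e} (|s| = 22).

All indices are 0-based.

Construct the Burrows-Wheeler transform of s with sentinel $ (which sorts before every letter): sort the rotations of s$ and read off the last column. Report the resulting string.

ecbeaddacbaa$cccebcbacd

rank  rotation                 last
    0  $ccccdbabbdeceacaacbdae  e
    1  aacbdae$ccccdbabbdeceac  c
    2  abbdeceacaacbdae$ccccdb  b
    3  acaacbdae$ccccdbabbdece  e
    4  acbdae$ccccdbabbdeceaca  a
    5  ae$ccccdbabbdeceacaacbd  d
    6  babbdeceacaacbdae$ccccd  d
    7  bbdeceacaacbdae$ccccdba  a
    8  bdae$ccccdbabbdeceacaac  c
    9  bdeceacaacbdae$ccccdbab  b
   10  caacbdae$ccccdbabbdecea  a
   11  cbdae$ccccdbabbdeceacaa  a
   12  ccccdbabbdeceacaacbdae$  $
   13  cccdbabbdeceacaacbdae$c  c
   14  ccdbabbdeceacaacbdae$cc  c
   15  cdbabbdeceacaacbdae$ccc  c
   16  ceacaacbdae$ccccdbabbde  e
   17  dae$ccccdbabbdeceacaacb  b
   18  dbabbdeceacaacbdae$cccc  c
   19  deceacaacbdae$ccccdbabb  b
   20  e$ccccdbabbdeceacaacbda  a
   21  eacaacbdae$ccccdbabbdec  c
   22  eceacaacbdae$ccccdbabbd  d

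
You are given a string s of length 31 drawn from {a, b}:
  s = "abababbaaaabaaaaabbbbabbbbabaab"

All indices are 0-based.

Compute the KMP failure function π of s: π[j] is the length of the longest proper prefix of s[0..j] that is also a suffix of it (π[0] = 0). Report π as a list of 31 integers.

π[0] = 0
j=1 s[j]='b': π[1]=0 (border '')
j=2 s[j]='a': π[2]=1 (border 'a')
j=3 s[j]='b': π[3]=2 (border 'ab')
j=4 s[j]='a': π[4]=3 (border 'aba')
j=5 s[j]='b': π[5]=4 (border 'abab')
j=6 s[j]='b': k: 4→2→0; π[6]=0 (border '')
j=7 s[j]='a': π[7]=1 (border 'a')
j=8 s[j]='a': k: 1→0; π[8]=1 (border 'a')
j=9 s[j]='a': k: 1→0; π[9]=1 (border 'a')
j=10 s[j]='a': k: 1→0; π[10]=1 (border 'a')
j=11 s[j]='b': π[11]=2 (border 'ab')
j=12 s[j]='a': π[12]=3 (border 'aba')
j=13 s[j]='a': k: 3→1→0; π[13]=1 (border 'a')
j=14 s[j]='a': k: 1→0; π[14]=1 (border 'a')
j=15 s[j]='a': k: 1→0; π[15]=1 (border 'a')
j=16 s[j]='a': k: 1→0; π[16]=1 (border 'a')
j=17 s[j]='b': π[17]=2 (border 'ab')
j=18 s[j]='b': k: 2→0; π[18]=0 (border '')
j=19 s[j]='b': π[19]=0 (border '')
j=20 s[j]='b': π[20]=0 (border '')
j=21 s[j]='a': π[21]=1 (border 'a')
j=22 s[j]='b': π[22]=2 (border 'ab')
j=23 s[j]='b': k: 2→0; π[23]=0 (border '')
j=24 s[j]='b': π[24]=0 (border '')
j=25 s[j]='b': π[25]=0 (border '')
j=26 s[j]='a': π[26]=1 (border 'a')
j=27 s[j]='b': π[27]=2 (border 'ab')
j=28 s[j]='a': π[28]=3 (border 'aba')
j=29 s[j]='a': k: 3→1→0; π[29]=1 (border 'a')
j=30 s[j]='b': π[30]=2 (border 'ab')

[0, 0, 1, 2, 3, 4, 0, 1, 1, 1, 1, 2, 3, 1, 1, 1, 1, 2, 0, 0, 0, 1, 2, 0, 0, 0, 1, 2, 3, 1, 2]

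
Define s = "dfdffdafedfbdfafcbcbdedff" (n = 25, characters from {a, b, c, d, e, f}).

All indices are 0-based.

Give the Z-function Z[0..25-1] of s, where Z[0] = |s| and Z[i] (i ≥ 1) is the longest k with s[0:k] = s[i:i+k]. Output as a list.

Z[0]=25
i=1: i≥r, start 0; Z[1]=0
i=2: i≥r, start 0; Z[2]=2 grow→box=[2,4)
i=3: min(r-i=1, Z[1]=0)=0; Z[3]=0
i=4: i≥r, start 0; Z[4]=0
i=5: i≥r, start 0; Z[5]=1 grow→box=[5,6)
i=6: i≥r, start 0; Z[6]=0
i=7: i≥r, start 0; Z[7]=0
i=8: i≥r, start 0; Z[8]=0
i=9: i≥r, start 0; Z[9]=2 grow→box=[9,11)
i=10: min(r-i=1, Z[1]=0)=0; Z[10]=0
i=11: i≥r, start 0; Z[11]=0
i=12: i≥r, start 0; Z[12]=2 grow→box=[12,14)
i=13: min(r-i=1, Z[1]=0)=0; Z[13]=0
i=14: i≥r, start 0; Z[14]=0
i=15: i≥r, start 0; Z[15]=0
i=16: i≥r, start 0; Z[16]=0
i=17: i≥r, start 0; Z[17]=0
i=18: i≥r, start 0; Z[18]=0
i=19: i≥r, start 0; Z[19]=0
i=20: i≥r, start 0; Z[20]=1 grow→box=[20,21)
i=21: i≥r, start 0; Z[21]=0
i=22: i≥r, start 0; Z[22]=2 grow→box=[22,24)
i=23: min(r-i=1, Z[1]=0)=0; Z[23]=0
i=24: i≥r, start 0; Z[24]=0

[25, 0, 2, 0, 0, 1, 0, 0, 0, 2, 0, 0, 2, 0, 0, 0, 0, 0, 0, 0, 1, 0, 2, 0, 0]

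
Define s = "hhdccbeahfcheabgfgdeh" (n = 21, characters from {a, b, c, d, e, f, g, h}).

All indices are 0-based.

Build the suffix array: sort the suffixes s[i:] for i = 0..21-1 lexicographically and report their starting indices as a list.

rank→(start, suffix):
  0 → (13, 'abgfgdeh')
  1 → (7, 'ahfcheabgfgdeh')
  2 → (5, 'beahfcheabgfgdeh')
  3 → (14, 'bgfgdeh')
  4 → (4, 'cbeahfcheabgfgdeh')
  5 → (3, 'ccbeahfcheabgfgdeh')
  6 → (10, 'cheabgfgdeh')
  7 → (2, 'dccbeahfcheabgfgdeh')
  8 → (18, 'deh')
  9 → (12, 'eabgfgdeh')
  10 → (6, 'eahfcheabgfgdeh')
  11 → (19, 'eh')
  12 → (9, 'fcheabgfgdeh')
  13 → (16, 'fgdeh')
  14 → (17, 'gdeh')
  15 → (15, 'gfgdeh')
  16 → (20, 'h')
  17 → (1, 'hdccbeahfcheabgfgdeh')
  18 → (11, 'heabgfgdeh')
  19 → (8, 'hfcheabgfgdeh')
  20 → (0, 'hhdccbeahfcheabgfgdeh')

[13, 7, 5, 14, 4, 3, 10, 2, 18, 12, 6, 19, 9, 16, 17, 15, 20, 1, 11, 8, 0]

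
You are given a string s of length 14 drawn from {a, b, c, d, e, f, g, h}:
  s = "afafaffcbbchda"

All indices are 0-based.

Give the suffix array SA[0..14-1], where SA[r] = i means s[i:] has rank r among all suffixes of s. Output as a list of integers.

rank→(start, suffix):
  0 → (13, 'a')
  1 → (0, 'afafaffcbbchda')
  2 → (2, 'afaffcbbchda')
  3 → (4, 'affcbbchda')
  4 → (8, 'bbchda')
  5 → (9, 'bchda')
  6 → (7, 'cbbchda')
  7 → (10, 'chda')
  8 → (12, 'da')
  9 → (1, 'fafaffcbbchda')
  10 → (3, 'faffcbbchda')
  11 → (6, 'fcbbchda')
  12 → (5, 'ffcbbchda')
  13 → (11, 'hda')

[13, 0, 2, 4, 8, 9, 7, 10, 12, 1, 3, 6, 5, 11]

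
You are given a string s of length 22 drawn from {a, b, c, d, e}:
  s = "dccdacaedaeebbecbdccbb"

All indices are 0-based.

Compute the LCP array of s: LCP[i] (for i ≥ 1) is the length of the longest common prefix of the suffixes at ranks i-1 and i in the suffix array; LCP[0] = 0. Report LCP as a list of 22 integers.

[0, 1, 2, 0, 1, 2, 1, 1, 0, 1, 2, 1, 2, 1, 0, 2, 1, 3, 0, 1, 1, 1]

rank | idx | suffix
   0 |   4 | acaedaeebbecbdccbb
   1 |   6 | aedaeebbecbdccbb
   2 |   9 | aeebbecbdccbb
   3 |  21 | b
   4 |  20 | bb
   5 |  12 | bbecbdccbb
   6 |  16 | bdccbb
   7 |  13 | becbdccbb
   8 |   5 | caedaeebbecbdccbb
   9 |  19 | cbb
  10 |  15 | cbdccbb
  11 |  18 | ccbb
  12 |   1 | ccdacaedaeebbecbdccbb
  13 |   2 | cdacaedaeebbecbdccbb
  14 |   3 | dacaedaeebbecbdccbb
  15 |   8 | daeebbecbdccbb
  16 |  17 | dccbb
  17 |   0 | dccdacaedaeebbecbdccbb
  18 |  11 | ebbecbdccbb
  19 |  14 | ecbdccbb
  20 |   7 | edaeebbecbdccbb
  21 |  10 | eebbecbdccbb

SA = [4, 6, 9, 21, 20, 12, 16, 13, 5, 19, 15, 18, 1, 2, 3, 8, 17, 0, 11, 14, 7, 10]
i: (SA[i-1],SA[i]) lcp shared
  1: (4,6) 1 'a'
  2: (6,9) 2 'ae'
  3: (9,21) 0 ''
  4: (21,20) 1 'b'
  5: (20,12) 2 'bb'
  6: (12,16) 1 'b'
  7: (16,13) 1 'b'
  8: (13,5) 0 ''
  9: (5,19) 1 'c'
  10: (19,15) 2 'cb'
  11: (15,18) 1 'c'
  12: (18,1) 2 'cc'
  13: (1,2) 1 'c'
  14: (2,3) 0 ''
  15: (3,8) 2 'da'
  16: (8,17) 1 'd'
  17: (17,0) 3 'dcc'
  18: (0,11) 0 ''
  19: (11,14) 1 'e'
  20: (14,7) 1 'e'
  21: (7,10) 1 'e'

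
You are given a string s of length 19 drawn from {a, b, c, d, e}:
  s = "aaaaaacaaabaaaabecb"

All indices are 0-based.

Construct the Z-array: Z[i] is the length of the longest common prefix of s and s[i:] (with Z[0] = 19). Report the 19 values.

[19, 5, 4, 3, 2, 1, 0, 3, 2, 1, 0, 4, 3, 2, 1, 0, 0, 0, 0]

Z[0]=19
i=1: outside box; Z[1]=5 grow→box=[1,6)
i=2: min(r-i=4, Z[1]=5)=4; Z[2]=4
i=3: min(r-i=3, Z[2]=4)=3; Z[3]=3
i=4: min(r-i=2, Z[3]=3)=2; Z[4]=2
i=5: min(r-i=1, Z[4]=2)=1; Z[5]=1
i=6: outside box; Z[6]=0
i=7: outside box; Z[7]=3 grow→box=[7,10)
i=8: min(r-i=2, Z[1]=5)=2; Z[8]=2
i=9: min(r-i=1, Z[2]=4)=1; Z[9]=1
i=10: outside box; Z[10]=0
i=11: outside box; Z[11]=4 grow→box=[11,15)
i=12: min(r-i=3, Z[1]=5)=3; Z[12]=3
i=13: min(r-i=2, Z[2]=4)=2; Z[13]=2
i=14: min(r-i=1, Z[3]=3)=1; Z[14]=1
i=15: outside box; Z[15]=0
i=16: outside box; Z[16]=0
i=17: outside box; Z[17]=0
i=18: outside box; Z[18]=0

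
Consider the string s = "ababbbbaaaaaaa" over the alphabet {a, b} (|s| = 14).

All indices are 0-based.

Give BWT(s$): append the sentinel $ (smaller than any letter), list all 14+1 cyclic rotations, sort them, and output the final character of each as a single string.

aaaaaaab$bbabba

rank  rotation         last
    0  $ababbbbaaaaaaa  a
    1  a$ababbbbaaaaaa  a
    2  aa$ababbbbaaaaa  a
    3  aaa$ababbbbaaaa  a
    4  aaaa$ababbbbaaa  a
    5  aaaaa$ababbbbaa  a
    6  aaaaaa$ababbbba  a
    7  aaaaaaa$ababbbb  b
    8  ababbbbaaaaaaa$  $
    9  abbbbaaaaaaa$ab  b
   10  baaaaaaa$ababbb  b
   11  babbbbaaaaaaa$a  a
   12  bbaaaaaaa$ababb  b
   13  bbbaaaaaaa$abab  b
   14  bbbbaaaaaaa$aba  a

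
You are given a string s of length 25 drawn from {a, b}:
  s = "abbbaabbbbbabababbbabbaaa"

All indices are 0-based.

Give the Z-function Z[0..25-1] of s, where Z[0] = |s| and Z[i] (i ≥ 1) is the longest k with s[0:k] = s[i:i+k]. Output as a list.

Z[0]=25
i=1: fresh scan; Z[1]=0
i=2: fresh scan; Z[2]=0
i=3: fresh scan; Z[3]=0
i=4: fresh scan; Z[4]=1 extend→box=[4,5)
i=5: fresh scan; Z[5]=4 extend→box=[5,9)
i=6: min(r-i=3, Z[1]=0)=0; Z[6]=0
i=7: min(r-i=2, Z[2]=0)=0; Z[7]=0
i=8: min(r-i=1, Z[3]=0)=0; Z[8]=0
i=9: fresh scan; Z[9]=0
i=10: fresh scan; Z[10]=0
i=11: fresh scan; Z[11]=2 extend→box=[11,13)
i=12: min(r-i=1, Z[1]=0)=0; Z[12]=0
i=13: fresh scan; Z[13]=2 extend→box=[13,15)
i=14: min(r-i=1, Z[1]=0)=0; Z[14]=0
i=15: fresh scan; Z[15]=5 extend→box=[15,20)
i=16: min(r-i=4, Z[1]=0)=0; Z[16]=0
i=17: min(r-i=3, Z[2]=0)=0; Z[17]=0
i=18: min(r-i=2, Z[3]=0)=0; Z[18]=0
i=19: min(r-i=1, Z[4]=1)=1; Z[19]=3 extend→box=[19,22)
i=20: min(r-i=2, Z[1]=0)=0; Z[20]=0
i=21: min(r-i=1, Z[2]=0)=0; Z[21]=0
i=22: fresh scan; Z[22]=1 extend→box=[22,23)
i=23: fresh scan; Z[23]=1 extend→box=[23,24)
i=24: fresh scan; Z[24]=1 extend→box=[24,25)

[25, 0, 0, 0, 1, 4, 0, 0, 0, 0, 0, 2, 0, 2, 0, 5, 0, 0, 0, 3, 0, 0, 1, 1, 1]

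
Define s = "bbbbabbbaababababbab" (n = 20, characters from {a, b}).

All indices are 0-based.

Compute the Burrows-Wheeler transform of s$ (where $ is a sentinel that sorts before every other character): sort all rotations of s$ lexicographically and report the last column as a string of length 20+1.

rank  rotation               last
    0  $bbbbabbbaababababbab  b
    1  aababababbab$bbbbabbb  b
    2  ab$bbbbabbbaababababb  b
    3  ababababbab$bbbbabbba  a
    4  abababbab$bbbbabbbaab  b
    5  ababbab$bbbbabbbaabab  b
    6  abbab$bbbbabbbaababab  b
    7  abbbaababababbab$bbbb  b
    8  b$bbbbabbbaababababba  a
    9  baababababbab$bbbbabb  b
   10  bab$bbbbabbbaabababab  b
   11  babababbab$bbbbabbbaa  a
   12  bababbab$bbbbabbbaaba  a
   13  babbab$bbbbabbbaababa  a
   14  babbbaababababbab$bbb  b
   15  bbaababababbab$bbbbab  b
   16  bbab$bbbbabbbaabababa  a
   17  bbabbbaababababbab$bb  b
   18  bbbaababababbab$bbbba  a
   19  bbbabbbaababababbab$b  b
   20  bbbbabbbaababababbab$  $

bbbabbbbabbaaabbabab$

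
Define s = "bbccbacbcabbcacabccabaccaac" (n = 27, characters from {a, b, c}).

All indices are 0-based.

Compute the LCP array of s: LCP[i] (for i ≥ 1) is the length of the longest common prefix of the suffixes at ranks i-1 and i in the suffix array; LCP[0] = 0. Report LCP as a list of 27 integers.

[0, 1, 2, 2, 1, 2, 2, 2, 0, 3, 1, 3, 1, 3, 2, 3, 0, 1, 2, 3, 3, 2, 1, 2, 1, 3, 2]

sorted suffixes:
  #0 SA[0]=24  'aac'
  #1 SA[1]=19  'abaccaac'
  #2 SA[2]=9  'abbcacabccabaccaac'
  #3 SA[3]=15  'abccabaccaac'
  #4 SA[4]=25  'ac'
  #5 SA[5]=13  'acabccabaccaac'
  #6 SA[6]=5  'acbcabbcacabccabaccaac'
  #7 SA[7]=21  'accaac'
  #8 SA[8]=4  'bacbcabbcacabccabaccaac'
  #9 SA[9]=20  'baccaac'
  #10 SA[10]=10  'bbcacabccabaccaac'
  #11 SA[11]=0  'bbccbacbcabbcacabccabaccaac'
  #12 SA[12]=7  'bcabbcacabccabaccaac'
  #13 SA[13]=11  'bcacabccabaccaac'
  #14 SA[14]=16  'bccabaccaac'
  #15 SA[15]=1  'bccbacbcabbcacabccabaccaac'
  #16 SA[16]=26  'c'
  #17 SA[17]=23  'caac'
  #18 SA[18]=18  'cabaccaac'
  #19 SA[19]=8  'cabbcacabccabaccaac'
  #20 SA[20]=14  'cabccabaccaac'
  #21 SA[21]=12  'cacabccabaccaac'
  #22 SA[22]=3  'cbacbcabbcacabccabaccaac'
  #23 SA[23]=6  'cbcabbcacabccabaccaac'
  #24 SA[24]=22  'ccaac'
  #25 SA[25]=17  'ccabaccaac'
  #26 SA[26]=2  'ccbacbcabbcacabccabaccaac'

SA = [24, 19, 9, 15, 25, 13, 5, 21, 4, 20, 10, 0, 7, 11, 16, 1, 26, 23, 18, 8, 14, 12, 3, 6, 22, 17, 2]
rank  pair      lcp
   1  s[24:],s[19:]  1  'a'
   2  s[19:],s[9:]  2  'ab'
   3  s[9:],s[15:]  2  'ab'
   4  s[15:],s[25:]  1  'a'
   5  s[25:],s[13:]  2  'ac'
   6  s[13:],s[5:]  2  'ac'
   7  s[5:],s[21:]  2  'ac'
   8  s[21:],s[4:]  0  ''
   9  s[4:],s[20:]  3  'bac'
  10  s[20:],s[10:]  1  'b'
  11  s[10:],s[0:]  3  'bbc'
  12  s[0:],s[7:]  1  'b'
  13  s[7:],s[11:]  3  'bca'
  14  s[11:],s[16:]  2  'bc'
  15  s[16:],s[1:]  3  'bcc'
  16  s[1:],s[26:]  0  ''
  17  s[26:],s[23:]  1  'c'
  18  s[23:],s[18:]  2  'ca'
  19  s[18:],s[8:]  3  'cab'
  20  s[8:],s[14:]  3  'cab'
  21  s[14:],s[12:]  2  'ca'
  22  s[12:],s[3:]  1  'c'
  23  s[3:],s[6:]  2  'cb'
  24  s[6:],s[22:]  1  'c'
  25  s[22:],s[17:]  3  'cca'
  26  s[17:],s[2:]  2  'cc'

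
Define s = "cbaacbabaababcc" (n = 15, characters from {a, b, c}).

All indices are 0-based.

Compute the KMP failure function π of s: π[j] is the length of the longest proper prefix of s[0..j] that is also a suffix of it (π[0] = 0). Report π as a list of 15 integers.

[0, 0, 0, 0, 1, 2, 3, 0, 0, 0, 0, 0, 0, 1, 1]

π[0] = 0
j=1 s[j]='b': π[1]=0 (border '')
j=2 s[j]='a': π[2]=0 (border '')
j=3 s[j]='a': π[3]=0 (border '')
j=4 s[j]='c': π[4]=1 (border 'c')
j=5 s[j]='b': π[5]=2 (border 'cb')
j=6 s[j]='a': π[6]=3 (border 'cba')
j=7 s[j]='b': k: 3→0; π[7]=0 (border '')
j=8 s[j]='a': π[8]=0 (border '')
j=9 s[j]='a': π[9]=0 (border '')
j=10 s[j]='b': π[10]=0 (border '')
j=11 s[j]='a': π[11]=0 (border '')
j=12 s[j]='b': π[12]=0 (border '')
j=13 s[j]='c': π[13]=1 (border 'c')
j=14 s[j]='c': k: 1→0; π[14]=1 (border 'c')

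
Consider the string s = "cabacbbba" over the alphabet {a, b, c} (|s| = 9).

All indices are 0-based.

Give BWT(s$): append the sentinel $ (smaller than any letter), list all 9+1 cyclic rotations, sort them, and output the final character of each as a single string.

abcbbabc$a

rank  rotation    last
    0  $cabacbbba  a
    1  a$cabacbbb  b
    2  abacbbba$c  c
    3  acbbba$cab  b
    4  ba$cabacbb  b
    5  bacbbba$ca  a
    6  bba$cabacb  b
    7  bbba$cabac  c
    8  cabacbbba$  $
    9  cbbba$caba  a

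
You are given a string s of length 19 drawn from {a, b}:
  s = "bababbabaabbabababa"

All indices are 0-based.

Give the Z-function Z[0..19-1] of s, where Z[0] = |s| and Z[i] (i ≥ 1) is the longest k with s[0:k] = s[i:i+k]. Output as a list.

Z[0]=19
i=1: i≥r, start 0; Z[1]=0
i=2: i≥r, start 0; Z[2]=3 extend→box=[2,5)
i=3: min(r-i=2, Z[1]=0)=0; Z[3]=0
i=4: min(r-i=1, Z[2]=3)=1; Z[4]=1
i=5: i≥r, start 0; Z[5]=4 extend→box=[5,9)
i=6: min(r-i=3, Z[1]=0)=0; Z[6]=0
i=7: min(r-i=2, Z[2]=3)=2; Z[7]=2
i=8: min(r-i=1, Z[3]=0)=0; Z[8]=0
i=9: i≥r, start 0; Z[9]=0
i=10: i≥r, start 0; Z[10]=1 extend→box=[10,11)
i=11: i≥r, start 0; Z[11]=5 extend→box=[11,16)
i=12: min(r-i=4, Z[1]=0)=0; Z[12]=0
i=13: min(r-i=3, Z[2]=3)=3; Z[13]=5 extend→box=[13,18)
i=14: min(r-i=4, Z[1]=0)=0; Z[14]=0
i=15: min(r-i=3, Z[2]=3)=3; Z[15]=4 extend→box=[15,19)
i=16: min(r-i=3, Z[1]=0)=0; Z[16]=0
i=17: min(r-i=2, Z[2]=3)=2; Z[17]=2
i=18: min(r-i=1, Z[3]=0)=0; Z[18]=0

[19, 0, 3, 0, 1, 4, 0, 2, 0, 0, 1, 5, 0, 5, 0, 4, 0, 2, 0]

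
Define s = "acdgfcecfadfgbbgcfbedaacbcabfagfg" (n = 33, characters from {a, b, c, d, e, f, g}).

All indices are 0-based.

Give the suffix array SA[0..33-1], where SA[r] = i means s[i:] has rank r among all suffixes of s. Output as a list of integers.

sorted suffixes:
  #0 SA[0]=21  'aacbcabfagfg'
  #1 SA[1]=26  'abfagfg'
  #2 SA[2]=22  'acbcabfagfg'
  #3 SA[3]=0  'acdgfcecfadfgbbgcfbedaacbcabfagfg'
  #4 SA[4]=9  'adfgbbgcfbedaacbcabfagfg'
  #5 SA[5]=29  'agfg'
  #6 SA[6]=13  'bbgcfbedaacbcabfagfg'
  #7 SA[7]=24  'bcabfagfg'
  #8 SA[8]=18  'bedaacbcabfagfg'
  #9 SA[9]=27  'bfagfg'
  #10 SA[10]=14  'bgcfbedaacbcabfagfg'
  #11 SA[11]=25  'cabfagfg'
  #12 SA[12]=23  'cbcabfagfg'
  #13 SA[13]=1  'cdgfcecfadfgbbgcfbedaacbcabfagfg'
  #14 SA[14]=5  'cecfadfgbbgcfbedaacbcabfagfg'
  #15 SA[15]=7  'cfadfgbbgcfbedaacbcabfagfg'
  #16 SA[16]=16  'cfbedaacbcabfagfg'
  #17 SA[17]=20  'daacbcabfagfg'
  #18 SA[18]=10  'dfgbbgcfbedaacbcabfagfg'
  #19 SA[19]=2  'dgfcecfadfgbbgcfbedaacbcabfagfg'
  #20 SA[20]=6  'ecfadfgbbgcfbedaacbcabfagfg'
  #21 SA[21]=19  'edaacbcabfagfg'
  #22 SA[22]=8  'fadfgbbgcfbedaacbcabfagfg'
  #23 SA[23]=28  'fagfg'
  #24 SA[24]=17  'fbedaacbcabfagfg'
  #25 SA[25]=4  'fcecfadfgbbgcfbedaacbcabfagfg'
  #26 SA[26]=31  'fg'
  #27 SA[27]=11  'fgbbgcfbedaacbcabfagfg'
  #28 SA[28]=32  'g'
  #29 SA[29]=12  'gbbgcfbedaacbcabfagfg'
  #30 SA[30]=15  'gcfbedaacbcabfagfg'
  #31 SA[31]=3  'gfcecfadfgbbgcfbedaacbcabfagfg'
  #32 SA[32]=30  'gfg'

[21, 26, 22, 0, 9, 29, 13, 24, 18, 27, 14, 25, 23, 1, 5, 7, 16, 20, 10, 2, 6, 19, 8, 28, 17, 4, 31, 11, 32, 12, 15, 3, 30]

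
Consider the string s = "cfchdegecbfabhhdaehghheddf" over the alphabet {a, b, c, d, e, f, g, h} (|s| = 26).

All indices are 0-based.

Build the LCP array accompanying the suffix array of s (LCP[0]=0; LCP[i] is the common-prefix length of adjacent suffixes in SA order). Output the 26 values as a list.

rank→(start, suffix):
  0 → (11, 'abhhdaehghheddf')
  1 → (16, 'aehghheddf')
  2 → (9, 'bfabhhdaehghheddf')
  3 → (12, 'bhhdaehghheddf')
  4 → (8, 'cbfabhhdaehghheddf')
  5 → (0, 'cfchdegecbfabhhdaehghheddf')
  6 → (2, 'chdegecbfabhhdaehghheddf')
  7 → (15, 'daehghheddf')
  8 → (23, 'ddf')
  9 → (4, 'degecbfabhhdaehghheddf')
  10 → (24, 'df')
  11 → (7, 'ecbfabhhdaehghheddf')
  12 → (22, 'eddf')
  13 → (5, 'egecbfabhhdaehghheddf')
  14 → (17, 'ehghheddf')
  15 → (25, 'f')
  16 → (10, 'fabhhdaehghheddf')
  17 → (1, 'fchdegecbfabhhdaehghheddf')
  18 → (6, 'gecbfabhhdaehghheddf')
  19 → (19, 'ghheddf')
  20 → (14, 'hdaehghheddf')
  21 → (3, 'hdegecbfabhhdaehghheddf')
  22 → (21, 'heddf')
  23 → (18, 'hghheddf')
  24 → (13, 'hhdaehghheddf')
  25 → (20, 'hheddf')

SA = [11, 16, 9, 12, 8, 0, 2, 15, 23, 4, 24, 7, 22, 5, 17, 25, 10, 1, 6, 19, 14, 3, 21, 18, 13, 20]
i: (SA[i-1],SA[i]) lcp shared
  1: (11,16) 1 'a'
  2: (16,9) 0 ''
  3: (9,12) 1 'b'
  4: (12,8) 0 ''
  5: (8,0) 1 'c'
  6: (0,2) 1 'c'
  7: (2,15) 0 ''
  8: (15,23) 1 'd'
  9: (23,4) 1 'd'
  10: (4,24) 1 'd'
  11: (24,7) 0 ''
  12: (7,22) 1 'e'
  13: (22,5) 1 'e'
  14: (5,17) 1 'e'
  15: (17,25) 0 ''
  16: (25,10) 1 'f'
  17: (10,1) 1 'f'
  18: (1,6) 0 ''
  19: (6,19) 1 'g'
  20: (19,14) 0 ''
  21: (14,3) 2 'hd'
  22: (3,21) 1 'h'
  23: (21,18) 1 'h'
  24: (18,13) 1 'h'
  25: (13,20) 2 'hh'

[0, 1, 0, 1, 0, 1, 1, 0, 1, 1, 1, 0, 1, 1, 1, 0, 1, 1, 0, 1, 0, 2, 1, 1, 1, 2]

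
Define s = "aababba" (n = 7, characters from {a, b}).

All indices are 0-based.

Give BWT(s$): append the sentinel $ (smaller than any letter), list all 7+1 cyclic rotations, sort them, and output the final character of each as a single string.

ab$abbaa

rank  rotation  last
    0  $aababba  a
    1  a$aababb  b
    2  aababba$  $
    3  ababba$a  a
    4  abba$aab  b
    5  ba$aabab  b
    6  babba$aa  a
    7  bba$aaba  a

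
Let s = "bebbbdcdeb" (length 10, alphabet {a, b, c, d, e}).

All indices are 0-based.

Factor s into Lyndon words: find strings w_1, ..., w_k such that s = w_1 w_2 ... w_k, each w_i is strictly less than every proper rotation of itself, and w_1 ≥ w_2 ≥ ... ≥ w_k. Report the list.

["be", "bbbdcde", "b"]

emit factor 1: 'be' (i=0, period=2)
emit factor 2: 'bbbdcde' (i=2, period=7)
emit factor 3: 'b' (i=9, period=1)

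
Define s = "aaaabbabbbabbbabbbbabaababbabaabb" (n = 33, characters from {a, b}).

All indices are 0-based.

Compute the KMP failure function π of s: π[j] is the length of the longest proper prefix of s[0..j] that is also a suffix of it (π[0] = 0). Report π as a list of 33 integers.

[0, 1, 2, 3, 0, 0, 1, 0, 0, 0, 1, 0, 0, 0, 1, 0, 0, 0, 0, 1, 0, 1, 2, 0, 1, 0, 0, 1, 0, 1, 2, 0, 0]

π[0] = 0
j=1 s[j]='a': π[1]=1 (border 'a')
j=2 s[j]='a': π[2]=2 (border 'aa')
j=3 s[j]='a': π[3]=3 (border 'aaa')
j=4 s[j]='b': k: 3→2→1→0; π[4]=0 (border '')
j=5 s[j]='b': π[5]=0 (border '')
j=6 s[j]='a': π[6]=1 (border 'a')
j=7 s[j]='b': k: 1→0; π[7]=0 (border '')
j=8 s[j]='b': π[8]=0 (border '')
j=9 s[j]='b': π[9]=0 (border '')
j=10 s[j]='a': π[10]=1 (border 'a')
j=11 s[j]='b': k: 1→0; π[11]=0 (border '')
j=12 s[j]='b': π[12]=0 (border '')
j=13 s[j]='b': π[13]=0 (border '')
j=14 s[j]='a': π[14]=1 (border 'a')
j=15 s[j]='b': k: 1→0; π[15]=0 (border '')
j=16 s[j]='b': π[16]=0 (border '')
j=17 s[j]='b': π[17]=0 (border '')
j=18 s[j]='b': π[18]=0 (border '')
j=19 s[j]='a': π[19]=1 (border 'a')
j=20 s[j]='b': k: 1→0; π[20]=0 (border '')
j=21 s[j]='a': π[21]=1 (border 'a')
j=22 s[j]='a': π[22]=2 (border 'aa')
j=23 s[j]='b': k: 2→1→0; π[23]=0 (border '')
j=24 s[j]='a': π[24]=1 (border 'a')
j=25 s[j]='b': k: 1→0; π[25]=0 (border '')
j=26 s[j]='b': π[26]=0 (border '')
j=27 s[j]='a': π[27]=1 (border 'a')
j=28 s[j]='b': k: 1→0; π[28]=0 (border '')
j=29 s[j]='a': π[29]=1 (border 'a')
j=30 s[j]='a': π[30]=2 (border 'aa')
j=31 s[j]='b': k: 2→1→0; π[31]=0 (border '')
j=32 s[j]='b': π[32]=0 (border '')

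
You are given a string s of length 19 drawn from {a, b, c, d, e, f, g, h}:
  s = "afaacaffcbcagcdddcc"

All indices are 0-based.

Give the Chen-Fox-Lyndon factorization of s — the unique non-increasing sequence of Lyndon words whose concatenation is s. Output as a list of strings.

["af", "aacaffcbcagcdddcc"]

emit factor 1: 'af' (i=0, period=2)
emit factor 2: 'aacaffcbcagcdddcc' (i=2, period=17)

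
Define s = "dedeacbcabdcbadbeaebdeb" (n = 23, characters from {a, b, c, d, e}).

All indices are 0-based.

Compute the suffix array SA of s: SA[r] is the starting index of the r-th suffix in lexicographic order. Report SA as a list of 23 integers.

rank→(start, suffix):
  0 → (8, 'abdcbadbeaebdeb')
  1 → (4, 'acbcabdcbadbeaebdeb')
  2 → (13, 'adbeaebdeb')
  3 → (17, 'aebdeb')
  4 → (22, 'b')
  5 → (12, 'badbeaebdeb')
  6 → (6, 'bcabdcbadbeaebdeb')
  7 → (9, 'bdcbadbeaebdeb')
  8 → (19, 'bdeb')
  9 → (15, 'beaebdeb')
  10 → (7, 'cabdcbadbeaebdeb')
  11 → (11, 'cbadbeaebdeb')
  12 → (5, 'cbcabdcbadbeaebdeb')
  13 → (14, 'dbeaebdeb')
  14 → (10, 'dcbadbeaebdeb')
  15 → (2, 'deacbcabdcbadbeaebdeb')
  16 → (20, 'deb')
  17 → (0, 'dedeacbcabdcbadbeaebdeb')
  18 → (3, 'eacbcabdcbadbeaebdeb')
  19 → (16, 'eaebdeb')
  20 → (21, 'eb')
  21 → (18, 'ebdeb')
  22 → (1, 'edeacbcabdcbadbeaebdeb')

[8, 4, 13, 17, 22, 12, 6, 9, 19, 15, 7, 11, 5, 14, 10, 2, 20, 0, 3, 16, 21, 18, 1]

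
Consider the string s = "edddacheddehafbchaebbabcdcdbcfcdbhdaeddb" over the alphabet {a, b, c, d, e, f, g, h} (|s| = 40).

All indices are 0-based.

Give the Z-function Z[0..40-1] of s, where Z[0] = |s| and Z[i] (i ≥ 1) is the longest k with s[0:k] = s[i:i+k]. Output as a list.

[40, 0, 0, 0, 0, 0, 0, 3, 0, 0, 1, 0, 0, 0, 0, 0, 0, 0, 1, 0, 0, 0, 0, 0, 0, 0, 0, 0, 0, 0, 0, 0, 0, 0, 0, 0, 3, 0, 0, 0]

Z[0]=40
i=1: outside box; Z[1]=0
i=2: outside box; Z[2]=0
i=3: outside box; Z[3]=0
i=4: outside box; Z[4]=0
i=5: outside box; Z[5]=0
i=6: outside box; Z[6]=0
i=7: outside box; Z[7]=3 scan→box=[7,10)
i=8: min(r-i=2, Z[1]=0)=0; Z[8]=0
i=9: min(r-i=1, Z[2]=0)=0; Z[9]=0
i=10: outside box; Z[10]=1 scan→box=[10,11)
i=11: outside box; Z[11]=0
i=12: outside box; Z[12]=0
i=13: outside box; Z[13]=0
i=14: outside box; Z[14]=0
i=15: outside box; Z[15]=0
i=16: outside box; Z[16]=0
i=17: outside box; Z[17]=0
i=18: outside box; Z[18]=1 scan→box=[18,19)
i=19: outside box; Z[19]=0
i=20: outside box; Z[20]=0
i=21: outside box; Z[21]=0
i=22: outside box; Z[22]=0
i=23: outside box; Z[23]=0
i=24: outside box; Z[24]=0
i=25: outside box; Z[25]=0
i=26: outside box; Z[26]=0
i=27: outside box; Z[27]=0
i=28: outside box; Z[28]=0
i=29: outside box; Z[29]=0
i=30: outside box; Z[30]=0
i=31: outside box; Z[31]=0
i=32: outside box; Z[32]=0
i=33: outside box; Z[33]=0
i=34: outside box; Z[34]=0
i=35: outside box; Z[35]=0
i=36: outside box; Z[36]=3 scan→box=[36,39)
i=37: min(r-i=2, Z[1]=0)=0; Z[37]=0
i=38: min(r-i=1, Z[2]=0)=0; Z[38]=0
i=39: outside box; Z[39]=0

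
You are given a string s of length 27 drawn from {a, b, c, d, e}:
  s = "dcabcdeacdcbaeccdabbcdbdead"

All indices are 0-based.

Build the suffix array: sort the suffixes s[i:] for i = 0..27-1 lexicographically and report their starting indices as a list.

rank | idx | suffix
   0 |  17 | abbcdbdead
   1 |   2 | abcdeacdcbaeccdabbcdbdead
   2 |   7 | acdcbaeccdabbcdbdead
   3 |  25 | ad
   4 |  12 | aeccdabbcdbdead
   5 |  11 | baeccdabbcdbdead
   6 |  18 | bbcdbdead
   7 |  19 | bcdbdead
   8 |   3 | bcdeacdcbaeccdabbcdbdead
   9 |  22 | bdead
  10 |   1 | cabcdeacdcbaeccdabbcdbdead
  11 |  10 | cbaeccdabbcdbdead
  12 |  14 | ccdabbcdbdead
  13 |  15 | cdabbcdbdead
  14 |  20 | cdbdead
  15 |   8 | cdcbaeccdabbcdbdead
  16 |   4 | cdeacdcbaeccdabbcdbdead
  17 |  26 | d
  18 |  16 | dabbcdbdead
  19 |  21 | dbdead
  20 |   0 | dcabcdeacdcbaeccdabbcdbdead
  21 |   9 | dcbaeccdabbcdbdead
  22 |   5 | deacdcbaeccdabbcdbdead
  23 |  23 | dead
  24 |   6 | eacdcbaeccdabbcdbdead
  25 |  24 | ead
  26 |  13 | eccdabbcdbdead

[17, 2, 7, 25, 12, 11, 18, 19, 3, 22, 1, 10, 14, 15, 20, 8, 4, 26, 16, 21, 0, 9, 5, 23, 6, 24, 13]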